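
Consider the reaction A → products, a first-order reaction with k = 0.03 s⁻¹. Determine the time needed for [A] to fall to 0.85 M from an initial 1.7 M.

23.1 s

Step 1: For first-order: t = ln([A]₀/[A])/k
Step 2: t = ln(1.7/0.85)/0.03
Step 3: t = ln(2)/0.03
Step 4: t = 0.6931/0.03 = 23.1 s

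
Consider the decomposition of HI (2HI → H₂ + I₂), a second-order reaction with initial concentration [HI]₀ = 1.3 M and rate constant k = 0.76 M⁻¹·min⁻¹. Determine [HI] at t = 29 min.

0.04384 M

Step 1: For a second-order reaction: 1/[HI] = 1/[HI]₀ + kt
Step 2: 1/[HI] = 1/1.3 + 0.76 × 29
Step 3: 1/[HI] = 0.7692 + 22.04 = 22.81
Step 4: [HI] = 1/22.81 = 0.04384 M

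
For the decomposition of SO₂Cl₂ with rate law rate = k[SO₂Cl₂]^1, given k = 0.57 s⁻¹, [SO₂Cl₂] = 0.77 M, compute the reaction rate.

0.4389 M/s

Step 1: Identify the rate law: rate = k[SO₂Cl₂]^1
Step 2: Substitute values: rate = 0.57 × (0.77)^1
Step 3: Calculate: rate = 0.57 × 0.77 = 0.4389 M/s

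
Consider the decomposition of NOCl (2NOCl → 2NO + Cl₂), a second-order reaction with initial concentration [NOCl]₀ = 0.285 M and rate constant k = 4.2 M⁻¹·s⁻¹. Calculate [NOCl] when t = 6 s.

0.03483 M

Step 1: For a second-order reaction: 1/[NOCl] = 1/[NOCl]₀ + kt
Step 2: 1/[NOCl] = 1/0.285 + 4.2 × 6
Step 3: 1/[NOCl] = 3.509 + 25.2 = 28.71
Step 4: [NOCl] = 1/28.71 = 0.03483 M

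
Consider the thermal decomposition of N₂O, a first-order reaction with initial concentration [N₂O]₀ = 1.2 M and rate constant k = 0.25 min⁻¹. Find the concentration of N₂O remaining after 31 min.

0.0005169 M

Step 1: For a first-order reaction: [N₂O] = [N₂O]₀ × e^(-kt)
Step 2: [N₂O] = 1.2 × e^(-0.25 × 31)
Step 3: [N₂O] = 1.2 × e^(-7.75)
Step 4: [N₂O] = 1.2 × 0.000430743 = 0.0005169 M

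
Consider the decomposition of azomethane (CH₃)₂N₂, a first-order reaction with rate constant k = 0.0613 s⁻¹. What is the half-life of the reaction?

11.31 s

Step 1: For a first-order reaction, t₁/₂ = ln(2)/k
Step 2: t₁/₂ = ln(2)/0.0613
Step 3: t₁/₂ = 0.6931/0.0613 = 11.31 s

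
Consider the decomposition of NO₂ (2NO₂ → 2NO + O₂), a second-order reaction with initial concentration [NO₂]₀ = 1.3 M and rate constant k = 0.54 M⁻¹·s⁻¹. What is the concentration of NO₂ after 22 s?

0.07906 M

Step 1: For a second-order reaction: 1/[NO₂] = 1/[NO₂]₀ + kt
Step 2: 1/[NO₂] = 1/1.3 + 0.54 × 22
Step 3: 1/[NO₂] = 0.7692 + 11.88 = 12.65
Step 4: [NO₂] = 1/12.65 = 0.07906 M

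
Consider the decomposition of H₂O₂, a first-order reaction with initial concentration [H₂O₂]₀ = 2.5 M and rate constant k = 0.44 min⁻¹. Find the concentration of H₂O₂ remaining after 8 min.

0.074 M

Step 1: For a first-order reaction: [H₂O₂] = [H₂O₂]₀ × e^(-kt)
Step 2: [H₂O₂] = 2.5 × e^(-0.44 × 8)
Step 3: [H₂O₂] = 2.5 × e^(-3.52)
Step 4: [H₂O₂] = 2.5 × 0.0295994 = 0.074 M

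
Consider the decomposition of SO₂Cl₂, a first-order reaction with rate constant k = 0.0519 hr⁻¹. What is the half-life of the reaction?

13.36 hr

Step 1: For a first-order reaction, t₁/₂ = ln(2)/k
Step 2: t₁/₂ = ln(2)/0.0519
Step 3: t₁/₂ = 0.6931/0.0519 = 13.36 hr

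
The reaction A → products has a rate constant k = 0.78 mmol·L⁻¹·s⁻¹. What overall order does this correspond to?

zeroth order (0)

Step 1: The units of k for an nth-order reaction are (concentration)^(1-n)·(time)⁻¹.
Step 2: Here k has units mmol·L⁻¹·s⁻¹, so the concentration exponent is 1.
Step 3: 1 - n = 1 ⇒ n = 0. The reaction is zeroth order.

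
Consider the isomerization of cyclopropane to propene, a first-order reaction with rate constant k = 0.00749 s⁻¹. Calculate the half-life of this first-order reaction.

92.54 s

Step 1: For a first-order reaction, t₁/₂ = ln(2)/k
Step 2: t₁/₂ = ln(2)/0.00749
Step 3: t₁/₂ = 0.6931/0.00749 = 92.54 s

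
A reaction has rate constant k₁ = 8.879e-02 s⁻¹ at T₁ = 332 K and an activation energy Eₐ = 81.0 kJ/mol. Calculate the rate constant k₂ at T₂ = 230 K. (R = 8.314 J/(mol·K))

1.979e-07 s⁻¹

Step 1: Use the two-temperature Arrhenius form: ln(k₂/k₁) = -Eₐ/R × (1/T₂ - 1/T₁)
Step 2: Convert Eₐ to J/mol: 81.0 kJ/mol = 81000 J/mol
Step 3: 1/T₂ - 1/T₁ = 1/230 - 1/332 = 1.335778e-03 K⁻¹
Step 4: ln(k₂/k₁) = -81000/8.314 × 1.335778e-03 = -13.01395
Step 5: k₂ = k₁ × exp(-13.01395) = 8.879e-02 × 2.22902e-06 = 1.979e-07 s⁻¹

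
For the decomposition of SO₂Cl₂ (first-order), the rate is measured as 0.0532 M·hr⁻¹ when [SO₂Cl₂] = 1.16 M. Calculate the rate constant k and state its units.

0.04586 hr⁻¹

Step 1: rate = k[SO₂Cl₂]^1, so k = rate / [SO₂Cl₂]^1.
Step 2: k = 0.0532 / (1.16)^1 = 0.0532 / 1.16.
Step 3: k = 0.04586 hr⁻¹.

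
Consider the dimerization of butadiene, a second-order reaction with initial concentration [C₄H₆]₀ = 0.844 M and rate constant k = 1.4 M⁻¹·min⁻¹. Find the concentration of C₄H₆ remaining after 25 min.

0.02764 M

Step 1: For a second-order reaction: 1/[C₄H₆] = 1/[C₄H₆]₀ + kt
Step 2: 1/[C₄H₆] = 1/0.844 + 1.4 × 25
Step 3: 1/[C₄H₆] = 1.185 + 35 = 36.18
Step 4: [C₄H₆] = 1/36.18 = 0.02764 M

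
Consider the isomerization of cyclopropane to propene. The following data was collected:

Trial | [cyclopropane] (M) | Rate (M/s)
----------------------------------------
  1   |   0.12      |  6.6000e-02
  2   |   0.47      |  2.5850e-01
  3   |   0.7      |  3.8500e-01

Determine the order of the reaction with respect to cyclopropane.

first order (1)

Step 1: Compare trials to find order n where rate₂/rate₁ = ([cyclopropane]₂/[cyclopropane]₁)^n
Step 2: rate₂/rate₁ = 2.5850e-01/6.6000e-02 = 3.917
Step 3: [cyclopropane]₂/[cyclopropane]₁ = 0.47/0.12 = 3.917
Step 4: n = ln(3.917)/ln(3.917) = 1.00 ≈ 1
Step 5: The reaction is first order in cyclopropane.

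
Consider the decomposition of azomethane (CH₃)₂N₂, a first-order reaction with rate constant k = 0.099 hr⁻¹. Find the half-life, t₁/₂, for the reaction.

7.001 hr

Step 1: For a first-order reaction, t₁/₂ = ln(2)/k
Step 2: t₁/₂ = ln(2)/0.099
Step 3: t₁/₂ = 0.6931/0.099 = 7.001 hr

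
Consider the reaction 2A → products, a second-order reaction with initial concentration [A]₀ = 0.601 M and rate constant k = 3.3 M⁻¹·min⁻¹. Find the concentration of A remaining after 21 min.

0.01409 M

Step 1: For a second-order reaction: 1/[A] = 1/[A]₀ + kt
Step 2: 1/[A] = 1/0.601 + 3.3 × 21
Step 3: 1/[A] = 1.664 + 69.3 = 70.96
Step 4: [A] = 1/70.96 = 0.01409 M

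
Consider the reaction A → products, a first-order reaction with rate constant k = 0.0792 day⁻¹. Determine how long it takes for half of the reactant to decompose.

8.752 day

Step 1: For a first-order reaction, t₁/₂ = ln(2)/k
Step 2: t₁/₂ = ln(2)/0.0792
Step 3: t₁/₂ = 0.6931/0.0792 = 8.752 day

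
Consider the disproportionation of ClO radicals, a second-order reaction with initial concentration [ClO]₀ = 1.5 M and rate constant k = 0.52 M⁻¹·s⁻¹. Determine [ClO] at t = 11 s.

0.1566 M

Step 1: For a second-order reaction: 1/[ClO] = 1/[ClO]₀ + kt
Step 2: 1/[ClO] = 1/1.5 + 0.52 × 11
Step 3: 1/[ClO] = 0.6667 + 5.72 = 6.387
Step 4: [ClO] = 1/6.387 = 0.1566 M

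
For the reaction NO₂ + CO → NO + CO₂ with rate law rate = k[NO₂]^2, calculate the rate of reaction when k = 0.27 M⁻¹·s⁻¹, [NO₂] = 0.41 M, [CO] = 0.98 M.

0.04539 M/s

Step 1: The rate law is rate = k[NO₂]^2
Step 2: Note that the rate does not depend on [CO] (zero order in CO).
Step 3: rate = 0.27 × (0.41)^2 = 0.045387 M/s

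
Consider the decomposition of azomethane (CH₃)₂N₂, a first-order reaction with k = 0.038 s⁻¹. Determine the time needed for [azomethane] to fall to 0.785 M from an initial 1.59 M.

18.57 s

Step 1: For first-order: t = ln([azomethane]₀/[azomethane])/k
Step 2: t = ln(1.59/0.785)/0.038
Step 3: t = ln(2.025)/0.038
Step 4: t = 0.7058/0.038 = 18.57 s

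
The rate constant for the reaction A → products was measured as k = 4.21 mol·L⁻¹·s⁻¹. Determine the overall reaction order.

zeroth order (0)

Step 1: The units of k for an nth-order reaction are (concentration)^(1-n)·(time)⁻¹.
Step 2: Here k has units mol·L⁻¹·s⁻¹, so the concentration exponent is 1.
Step 3: 1 - n = 1 ⇒ n = 0. The reaction is zeroth order.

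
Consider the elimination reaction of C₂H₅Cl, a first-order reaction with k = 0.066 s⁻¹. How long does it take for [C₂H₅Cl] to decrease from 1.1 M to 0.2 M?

25.83 s

Step 1: For first-order: t = ln([C₂H₅Cl]₀/[C₂H₅Cl])/k
Step 2: t = ln(1.1/0.2)/0.066
Step 3: t = ln(5.5)/0.066
Step 4: t = 1.705/0.066 = 25.83 s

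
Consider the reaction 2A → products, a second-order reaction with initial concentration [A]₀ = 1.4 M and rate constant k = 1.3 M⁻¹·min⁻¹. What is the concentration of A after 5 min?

0.1386 M

Step 1: For a second-order reaction: 1/[A] = 1/[A]₀ + kt
Step 2: 1/[A] = 1/1.4 + 1.3 × 5
Step 3: 1/[A] = 0.7143 + 6.5 = 7.214
Step 4: [A] = 1/7.214 = 0.1386 M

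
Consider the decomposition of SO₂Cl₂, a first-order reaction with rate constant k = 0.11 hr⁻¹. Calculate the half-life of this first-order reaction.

6.301 hr

Step 1: For a first-order reaction, t₁/₂ = ln(2)/k
Step 2: t₁/₂ = ln(2)/0.11
Step 3: t₁/₂ = 0.6931/0.11 = 6.301 hr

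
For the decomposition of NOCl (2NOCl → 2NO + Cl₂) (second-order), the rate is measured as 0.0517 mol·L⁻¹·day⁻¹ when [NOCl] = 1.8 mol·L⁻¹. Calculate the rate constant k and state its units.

0.01596 (mol·L⁻¹)⁻¹·day⁻¹

Step 1: rate = k[NOCl]^2, so k = rate / [NOCl]^2.
Step 2: k = 0.0517 / (1.8)^2 = 0.0517 / 3.24.
Step 3: k = 0.01596 (mol·L⁻¹)⁻¹·day⁻¹.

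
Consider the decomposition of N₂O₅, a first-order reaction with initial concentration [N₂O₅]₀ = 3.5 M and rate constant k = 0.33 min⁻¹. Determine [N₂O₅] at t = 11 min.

0.09281 M

Step 1: For a first-order reaction: [N₂O₅] = [N₂O₅]₀ × e^(-kt)
Step 2: [N₂O₅] = 3.5 × e^(-0.33 × 11)
Step 3: [N₂O₅] = 3.5 × e^(-3.63)
Step 4: [N₂O₅] = 3.5 × 0.0265162 = 0.09281 M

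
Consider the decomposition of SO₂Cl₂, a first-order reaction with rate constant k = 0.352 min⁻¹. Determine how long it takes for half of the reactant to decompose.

1.969 min

Step 1: For a first-order reaction, t₁/₂ = ln(2)/k
Step 2: t₁/₂ = ln(2)/0.352
Step 3: t₁/₂ = 0.6931/0.352 = 1.969 min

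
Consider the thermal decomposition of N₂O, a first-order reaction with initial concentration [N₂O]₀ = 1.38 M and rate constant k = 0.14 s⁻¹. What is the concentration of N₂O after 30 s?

0.02069 M

Step 1: For a first-order reaction: [N₂O] = [N₂O]₀ × e^(-kt)
Step 2: [N₂O] = 1.38 × e^(-0.14 × 30)
Step 3: [N₂O] = 1.38 × e^(-4.2)
Step 4: [N₂O] = 1.38 × 0.0149956 = 0.02069 M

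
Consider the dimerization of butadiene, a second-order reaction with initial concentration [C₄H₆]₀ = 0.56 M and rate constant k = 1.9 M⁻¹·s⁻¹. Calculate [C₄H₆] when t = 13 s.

0.03776 M

Step 1: For a second-order reaction: 1/[C₄H₆] = 1/[C₄H₆]₀ + kt
Step 2: 1/[C₄H₆] = 1/0.56 + 1.9 × 13
Step 3: 1/[C₄H₆] = 1.786 + 24.7 = 26.49
Step 4: [C₄H₆] = 1/26.49 = 0.03776 M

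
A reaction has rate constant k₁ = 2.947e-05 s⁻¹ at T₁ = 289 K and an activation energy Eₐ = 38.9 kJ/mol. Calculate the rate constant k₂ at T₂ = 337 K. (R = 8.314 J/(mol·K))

2.957e-04 s⁻¹

Step 1: Use the two-temperature Arrhenius form: ln(k₂/k₁) = -Eₐ/R × (1/T₂ - 1/T₁)
Step 2: Convert Eₐ to J/mol: 38.9 kJ/mol = 38900 J/mol
Step 3: 1/T₂ - 1/T₁ = 1/337 - 1/289 = -4.928486e-04 K⁻¹
Step 4: ln(k₂/k₁) = -38900/8.314 × -4.928486e-04 = 2.30597
Step 5: k₂ = k₁ × exp(2.30597) = 2.947e-05 × 1.00339e+01 = 2.957e-04 s⁻¹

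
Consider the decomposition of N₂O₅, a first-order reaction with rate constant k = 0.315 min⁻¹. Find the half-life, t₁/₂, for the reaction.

2.2 min

Step 1: For a first-order reaction, t₁/₂ = ln(2)/k
Step 2: t₁/₂ = ln(2)/0.315
Step 3: t₁/₂ = 0.6931/0.315 = 2.2 min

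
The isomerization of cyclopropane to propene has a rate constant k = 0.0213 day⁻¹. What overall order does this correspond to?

first order (1)

Step 1: The units of k for an nth-order reaction are (concentration)^(1-n)·(time)⁻¹.
Step 2: Here k has units day⁻¹, so the concentration exponent is 0.
Step 3: 1 - n = 0 ⇒ n = 1. The reaction is first order.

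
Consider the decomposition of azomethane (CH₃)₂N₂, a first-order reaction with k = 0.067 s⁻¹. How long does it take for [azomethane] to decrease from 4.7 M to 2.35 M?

10.35 s

Step 1: For first-order: t = ln([azomethane]₀/[azomethane])/k
Step 2: t = ln(4.7/2.35)/0.067
Step 3: t = ln(2)/0.067
Step 4: t = 0.6931/0.067 = 10.35 s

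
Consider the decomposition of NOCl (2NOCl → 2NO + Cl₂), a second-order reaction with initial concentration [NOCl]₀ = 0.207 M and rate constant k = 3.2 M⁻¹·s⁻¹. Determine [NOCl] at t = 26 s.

0.01136 M

Step 1: For a second-order reaction: 1/[NOCl] = 1/[NOCl]₀ + kt
Step 2: 1/[NOCl] = 1/0.207 + 3.2 × 26
Step 3: 1/[NOCl] = 4.831 + 83.2 = 88.03
Step 4: [NOCl] = 1/88.03 = 0.01136 M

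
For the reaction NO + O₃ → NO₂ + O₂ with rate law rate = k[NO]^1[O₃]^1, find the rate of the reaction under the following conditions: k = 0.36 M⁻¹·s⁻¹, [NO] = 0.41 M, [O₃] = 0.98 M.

0.1446 M/s

Step 1: The rate law is rate = k[NO]^1[O₃]^1
Step 2: Substitute: rate = 0.36 × (0.41)^1 × (0.98)^1
Step 3: rate = 0.36 × 0.41 × 0.98 = 0.144648 M/s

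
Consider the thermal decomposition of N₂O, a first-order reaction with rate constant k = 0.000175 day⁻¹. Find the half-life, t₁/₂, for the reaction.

3961 day

Step 1: For a first-order reaction, t₁/₂ = ln(2)/k
Step 2: t₁/₂ = ln(2)/0.000175
Step 3: t₁/₂ = 0.6931/0.000175 = 3961 day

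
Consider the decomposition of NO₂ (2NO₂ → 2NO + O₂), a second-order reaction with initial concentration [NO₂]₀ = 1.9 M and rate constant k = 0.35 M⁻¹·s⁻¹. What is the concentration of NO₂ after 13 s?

0.197 M

Step 1: For a second-order reaction: 1/[NO₂] = 1/[NO₂]₀ + kt
Step 2: 1/[NO₂] = 1/1.9 + 0.35 × 13
Step 3: 1/[NO₂] = 0.5263 + 4.55 = 5.076
Step 4: [NO₂] = 1/5.076 = 0.197 M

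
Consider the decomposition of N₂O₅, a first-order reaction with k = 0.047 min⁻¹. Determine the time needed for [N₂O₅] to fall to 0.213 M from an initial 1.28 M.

38.16 min

Step 1: For first-order: t = ln([N₂O₅]₀/[N₂O₅])/k
Step 2: t = ln(1.28/0.213)/0.047
Step 3: t = ln(6.009)/0.047
Step 4: t = 1.793/0.047 = 38.16 min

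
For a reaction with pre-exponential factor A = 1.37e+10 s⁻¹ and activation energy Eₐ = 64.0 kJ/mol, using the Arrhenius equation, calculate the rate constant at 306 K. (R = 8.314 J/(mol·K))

1.63e-01 s⁻¹

Step 1: Use the Arrhenius equation: k = A × exp(-Eₐ/RT)
Step 2: Convert Eₐ to J/mol: 64.0 kJ/mol = 64000 J/mol
Step 3: Calculate the exponent: -Eₐ/(RT) = -64000/(8.314 × 306) = -25.15640
Step 4: k = 1.37e+10 × exp(-25.15640)
Step 5: k = 1.37e+10 × 1.18772e-11 = 1.6272e-01 s⁻¹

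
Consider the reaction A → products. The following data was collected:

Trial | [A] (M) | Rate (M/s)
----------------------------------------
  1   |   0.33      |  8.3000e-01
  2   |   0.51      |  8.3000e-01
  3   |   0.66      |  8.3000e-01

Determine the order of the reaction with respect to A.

zeroth order (0)

Step 1: Compare trials - when concentration changes, rate stays constant.
Step 2: rate₂/rate₁ = 8.3000e-01/8.3000e-01 = 1
Step 3: [A]₂/[A]₁ = 0.51/0.33 = 1.545
Step 4: Since rate ratio ≈ (conc ratio)^0, the reaction is zeroth order.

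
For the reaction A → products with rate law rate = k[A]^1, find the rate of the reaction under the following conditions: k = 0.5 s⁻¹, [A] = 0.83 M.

0.415 M/s

Step 1: Identify the rate law: rate = k[A]^1
Step 2: Substitute values: rate = 0.5 × (0.83)^1
Step 3: Calculate: rate = 0.5 × 0.83 = 0.415 M/s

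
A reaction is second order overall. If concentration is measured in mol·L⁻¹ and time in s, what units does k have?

(mol·L⁻¹)⁻¹·s⁻¹

Step 1: For overall order n, rate = k × (concentration)^n.
Step 2: Rate has units mol·L⁻¹·s⁻¹; concentration term has units (mol·L⁻¹)^2.
Step 3: k = rate / (concentration)^n, so units of k = (mol·L⁻¹)^(1-2)·s⁻¹ = (mol·L⁻¹)⁻¹·s⁻¹.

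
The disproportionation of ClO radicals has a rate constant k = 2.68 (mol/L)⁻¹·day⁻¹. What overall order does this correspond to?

second order (2)

Step 1: The units of k for an nth-order reaction are (concentration)^(1-n)·(time)⁻¹.
Step 2: Here k has units (mol/L)⁻¹·day⁻¹, so the concentration exponent is -1.
Step 3: 1 - n = -1 ⇒ n = 2. The reaction is second order.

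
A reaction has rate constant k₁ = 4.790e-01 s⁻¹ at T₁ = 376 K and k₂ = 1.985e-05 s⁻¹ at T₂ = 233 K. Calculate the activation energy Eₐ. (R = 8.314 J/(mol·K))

51.4 kJ/mol

Step 1: Use the two-temperature Arrhenius form: ln(k₂/k₁) = -Eₐ/R × (1/T₂ - 1/T₁)
Step 2: ln(k₂/k₁) = ln(1.985e-05/4.790e-01) = ln(4.14405e-05) = -10.0913
Step 3: 1/T₂ - 1/T₁ = 1/233 - 1/376 = 1.632271e-03 K⁻¹
Step 4: Eₐ = -R × ln(k₂/k₁) / (1/T₂ - 1/T₁) = -8.314 × -10.0913 / 1.632271e-03
Step 5: Eₐ = 5.1400e+04 J/mol = 51.4 kJ/mol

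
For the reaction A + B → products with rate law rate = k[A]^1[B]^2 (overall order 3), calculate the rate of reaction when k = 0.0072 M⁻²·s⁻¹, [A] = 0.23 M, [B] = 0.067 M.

7.434e-06 M/s

Step 1: The rate law is rate = k[A]^1[B]^2, overall order = 1+2 = 3
Step 2: Substitute values: rate = 0.0072 × (0.23)^1 × (0.067)^2
Step 3: rate = 0.0072 × 0.23 × 0.004489 = 7.43378e-06 M/s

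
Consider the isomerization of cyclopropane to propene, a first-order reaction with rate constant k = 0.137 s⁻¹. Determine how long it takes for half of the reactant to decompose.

5.059 s

Step 1: For a first-order reaction, t₁/₂ = ln(2)/k
Step 2: t₁/₂ = ln(2)/0.137
Step 3: t₁/₂ = 0.6931/0.137 = 5.059 s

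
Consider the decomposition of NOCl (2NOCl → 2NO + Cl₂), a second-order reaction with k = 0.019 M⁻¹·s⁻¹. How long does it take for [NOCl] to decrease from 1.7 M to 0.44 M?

88.66 s

Step 1: For second-order: t = (1/[NOCl] - 1/[NOCl]₀)/k
Step 2: t = (1/0.44 - 1/1.7)/0.019
Step 3: t = (2.273 - 0.5882)/0.019
Step 4: t = 1.684/0.019 = 88.66 s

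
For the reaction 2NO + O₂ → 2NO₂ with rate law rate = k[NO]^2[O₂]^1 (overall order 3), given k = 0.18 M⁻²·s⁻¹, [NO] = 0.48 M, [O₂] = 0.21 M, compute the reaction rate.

0.008709 M/s

Step 1: The rate law is rate = k[NO]^2[O₂]^1, overall order = 2+1 = 3
Step 2: Substitute values: rate = 0.18 × (0.48)^2 × (0.21)^1
Step 3: rate = 0.18 × 0.2304 × 0.21 = 0.00870912 M/s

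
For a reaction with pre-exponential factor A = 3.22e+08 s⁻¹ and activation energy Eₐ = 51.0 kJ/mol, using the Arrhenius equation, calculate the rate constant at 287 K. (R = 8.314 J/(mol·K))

1.68e-01 s⁻¹

Step 1: Use the Arrhenius equation: k = A × exp(-Eₐ/RT)
Step 2: Convert Eₐ to J/mol: 51.0 kJ/mol = 51000 J/mol
Step 3: Calculate the exponent: -Eₐ/(RT) = -51000/(8.314 × 287) = -21.37363
Step 4: k = 3.22e+08 × exp(-21.37363)
Step 5: k = 3.22e+08 × 5.21856e-10 = 1.6804e-01 s⁻¹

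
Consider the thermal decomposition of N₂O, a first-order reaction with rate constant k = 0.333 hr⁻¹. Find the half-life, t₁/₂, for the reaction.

2.082 hr

Step 1: For a first-order reaction, t₁/₂ = ln(2)/k
Step 2: t₁/₂ = ln(2)/0.333
Step 3: t₁/₂ = 0.6931/0.333 = 2.082 hr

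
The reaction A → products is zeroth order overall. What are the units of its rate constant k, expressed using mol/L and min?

mol/L·min⁻¹

Step 1: For overall order n, rate = k × (concentration)^n.
Step 2: Rate has units mol/L·min⁻¹; concentration term has units (mol/L)^0.
Step 3: k = rate / (concentration)^n, so units of k = (mol/L)^(1-0)·min⁻¹ = mol/L·min⁻¹.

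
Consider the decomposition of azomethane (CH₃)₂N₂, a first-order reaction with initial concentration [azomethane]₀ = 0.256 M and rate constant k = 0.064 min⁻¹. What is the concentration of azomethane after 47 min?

0.01264 M

Step 1: For a first-order reaction: [azomethane] = [azomethane]₀ × e^(-kt)
Step 2: [azomethane] = 0.256 × e^(-0.064 × 47)
Step 3: [azomethane] = 0.256 × e^(-3.008)
Step 4: [azomethane] = 0.256 × 0.0493904 = 0.01264 M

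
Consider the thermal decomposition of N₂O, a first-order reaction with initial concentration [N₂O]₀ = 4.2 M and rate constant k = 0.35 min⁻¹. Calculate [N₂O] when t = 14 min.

0.03128 M

Step 1: For a first-order reaction: [N₂O] = [N₂O]₀ × e^(-kt)
Step 2: [N₂O] = 4.2 × e^(-0.35 × 14)
Step 3: [N₂O] = 4.2 × e^(-4.9)
Step 4: [N₂O] = 4.2 × 0.00744658 = 0.03128 M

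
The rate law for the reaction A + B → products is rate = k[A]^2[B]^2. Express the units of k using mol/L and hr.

(mol/L)⁻³·hr⁻¹

Step 1: Overall order = 2 + 2 = 4.
Step 2: rate has units mol/L·hr⁻¹; [A]^2[B]^2 has units (mol/L)^4.
Step 3: k = rate/([A]^2[B]^2), so units of k = (mol/L)^(1-4)·hr⁻¹ = (mol/L)⁻³·hr⁻¹.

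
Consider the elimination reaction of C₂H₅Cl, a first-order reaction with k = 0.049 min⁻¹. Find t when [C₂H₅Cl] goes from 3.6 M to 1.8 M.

14.15 min

Step 1: For first-order: t = ln([C₂H₅Cl]₀/[C₂H₅Cl])/k
Step 2: t = ln(3.6/1.8)/0.049
Step 3: t = ln(2)/0.049
Step 4: t = 0.6931/0.049 = 14.15 min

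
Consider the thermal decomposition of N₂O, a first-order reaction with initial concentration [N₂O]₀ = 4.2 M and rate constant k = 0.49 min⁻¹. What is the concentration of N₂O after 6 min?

0.222 M

Step 1: For a first-order reaction: [N₂O] = [N₂O]₀ × e^(-kt)
Step 2: [N₂O] = 4.2 × e^(-0.49 × 6)
Step 3: [N₂O] = 4.2 × e^(-2.94)
Step 4: [N₂O] = 4.2 × 0.0528657 = 0.222 M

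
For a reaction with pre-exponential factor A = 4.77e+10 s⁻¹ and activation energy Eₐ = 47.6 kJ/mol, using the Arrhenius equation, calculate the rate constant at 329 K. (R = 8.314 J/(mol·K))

1.32e+03 s⁻¹

Step 1: Use the Arrhenius equation: k = A × exp(-Eₐ/RT)
Step 2: Convert Eₐ to J/mol: 47.6 kJ/mol = 47600 J/mol
Step 3: Calculate the exponent: -Eₐ/(RT) = -47600/(8.314 × 329) = -17.40207
Step 4: k = 4.77e+10 × exp(-17.40207)
Step 5: k = 4.77e+10 × 2.76934e-08 = 1.3210e+03 s⁻¹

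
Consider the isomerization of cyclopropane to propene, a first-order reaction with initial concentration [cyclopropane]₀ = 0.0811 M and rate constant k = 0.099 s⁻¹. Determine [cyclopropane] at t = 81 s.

2.669e-05 M

Step 1: For a first-order reaction: [cyclopropane] = [cyclopropane]₀ × e^(-kt)
Step 2: [cyclopropane] = 0.0811 × e^(-0.099 × 81)
Step 3: [cyclopropane] = 0.0811 × e^(-8.019)
Step 4: [cyclopropane] = 0.0811 × 0.000329149 = 2.669e-05 M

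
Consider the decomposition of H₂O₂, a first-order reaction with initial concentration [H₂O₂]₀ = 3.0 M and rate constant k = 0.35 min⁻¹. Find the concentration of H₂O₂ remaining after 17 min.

0.007818 M

Step 1: For a first-order reaction: [H₂O₂] = [H₂O₂]₀ × e^(-kt)
Step 2: [H₂O₂] = 3.0 × e^(-0.35 × 17)
Step 3: [H₂O₂] = 3.0 × e^(-5.95)
Step 4: [H₂O₂] = 3.0 × 0.00260584 = 0.007818 M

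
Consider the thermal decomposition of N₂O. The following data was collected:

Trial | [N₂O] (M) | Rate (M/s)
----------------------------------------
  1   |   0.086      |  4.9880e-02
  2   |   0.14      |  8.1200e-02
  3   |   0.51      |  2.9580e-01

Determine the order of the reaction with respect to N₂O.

first order (1)

Step 1: Compare trials to find order n where rate₂/rate₁ = ([N₂O]₂/[N₂O]₁)^n
Step 2: rate₂/rate₁ = 8.1200e-02/4.9880e-02 = 1.628
Step 3: [N₂O]₂/[N₂O]₁ = 0.14/0.086 = 1.628
Step 4: n = ln(1.628)/ln(1.628) = 1.00 ≈ 1
Step 5: The reaction is first order in N₂O.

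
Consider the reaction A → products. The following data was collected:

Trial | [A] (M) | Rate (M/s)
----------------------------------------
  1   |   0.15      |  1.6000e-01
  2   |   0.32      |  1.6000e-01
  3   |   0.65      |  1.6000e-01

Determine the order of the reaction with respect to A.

zeroth order (0)

Step 1: Compare trials - when concentration changes, rate stays constant.
Step 2: rate₂/rate₁ = 1.6000e-01/1.6000e-01 = 1
Step 3: [A]₂/[A]₁ = 0.32/0.15 = 2.133
Step 4: Since rate ratio ≈ (conc ratio)^0, the reaction is zeroth order.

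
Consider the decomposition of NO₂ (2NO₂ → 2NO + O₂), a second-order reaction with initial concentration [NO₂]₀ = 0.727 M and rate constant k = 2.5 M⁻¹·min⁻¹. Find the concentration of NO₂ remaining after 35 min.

0.01125 M

Step 1: For a second-order reaction: 1/[NO₂] = 1/[NO₂]₀ + kt
Step 2: 1/[NO₂] = 1/0.727 + 2.5 × 35
Step 3: 1/[NO₂] = 1.376 + 87.5 = 88.88
Step 4: [NO₂] = 1/88.88 = 0.01125 M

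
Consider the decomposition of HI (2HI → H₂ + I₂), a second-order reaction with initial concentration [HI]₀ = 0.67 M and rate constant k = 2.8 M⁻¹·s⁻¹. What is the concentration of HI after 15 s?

0.02299 M

Step 1: For a second-order reaction: 1/[HI] = 1/[HI]₀ + kt
Step 2: 1/[HI] = 1/0.67 + 2.8 × 15
Step 3: 1/[HI] = 1.493 + 42 = 43.49
Step 4: [HI] = 1/43.49 = 0.02299 M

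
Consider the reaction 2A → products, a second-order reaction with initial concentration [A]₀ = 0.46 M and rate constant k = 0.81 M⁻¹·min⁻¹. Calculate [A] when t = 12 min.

0.08408 M

Step 1: For a second-order reaction: 1/[A] = 1/[A]₀ + kt
Step 2: 1/[A] = 1/0.46 + 0.81 × 12
Step 3: 1/[A] = 2.174 + 9.72 = 11.89
Step 4: [A] = 1/11.89 = 0.08408 M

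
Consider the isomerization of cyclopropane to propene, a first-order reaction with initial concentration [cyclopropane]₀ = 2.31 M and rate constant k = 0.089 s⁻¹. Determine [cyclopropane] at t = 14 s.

0.6645 M

Step 1: For a first-order reaction: [cyclopropane] = [cyclopropane]₀ × e^(-kt)
Step 2: [cyclopropane] = 2.31 × e^(-0.089 × 14)
Step 3: [cyclopropane] = 2.31 × e^(-1.246)
Step 4: [cyclopropane] = 2.31 × 0.287653 = 0.6645 M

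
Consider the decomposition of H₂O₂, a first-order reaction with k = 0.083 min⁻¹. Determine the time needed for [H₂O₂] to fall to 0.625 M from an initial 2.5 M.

16.7 min

Step 1: For first-order: t = ln([H₂O₂]₀/[H₂O₂])/k
Step 2: t = ln(2.5/0.625)/0.083
Step 3: t = ln(4)/0.083
Step 4: t = 1.386/0.083 = 16.7 min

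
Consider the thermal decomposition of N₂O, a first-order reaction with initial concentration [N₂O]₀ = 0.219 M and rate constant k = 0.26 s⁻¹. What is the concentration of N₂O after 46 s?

1.4e-06 M

Step 1: For a first-order reaction: [N₂O] = [N₂O]₀ × e^(-kt)
Step 2: [N₂O] = 0.219 × e^(-0.26 × 46)
Step 3: [N₂O] = 0.219 × e^(-11.96)
Step 4: [N₂O] = 0.219 × 6.39496e-06 = 1.4e-06 M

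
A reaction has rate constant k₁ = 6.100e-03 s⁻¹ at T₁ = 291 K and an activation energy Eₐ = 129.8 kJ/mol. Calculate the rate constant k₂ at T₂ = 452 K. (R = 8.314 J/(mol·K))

1.215e+06 s⁻¹

Step 1: Use the two-temperature Arrhenius form: ln(k₂/k₁) = -Eₐ/R × (1/T₂ - 1/T₁)
Step 2: Convert Eₐ to J/mol: 129.8 kJ/mol = 129800 J/mol
Step 3: 1/T₂ - 1/T₁ = 1/452 - 1/291 = -1.224037e-03 K⁻¹
Step 4: ln(k₂/k₁) = -129800/8.314 × -1.224037e-03 = 19.10994
Step 5: k₂ = k₁ × exp(19.10994) = 6.100e-03 × 1.99224e+08 = 1.215e+06 s⁻¹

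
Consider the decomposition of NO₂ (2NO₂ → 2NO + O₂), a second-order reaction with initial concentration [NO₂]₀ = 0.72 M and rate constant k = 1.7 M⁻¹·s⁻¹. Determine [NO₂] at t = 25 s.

0.02278 M

Step 1: For a second-order reaction: 1/[NO₂] = 1/[NO₂]₀ + kt
Step 2: 1/[NO₂] = 1/0.72 + 1.7 × 25
Step 3: 1/[NO₂] = 1.389 + 42.5 = 43.89
Step 4: [NO₂] = 1/43.89 = 0.02278 M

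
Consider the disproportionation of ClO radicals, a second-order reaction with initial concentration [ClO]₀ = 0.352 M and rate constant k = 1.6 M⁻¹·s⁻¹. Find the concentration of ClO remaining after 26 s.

0.0225 M

Step 1: For a second-order reaction: 1/[ClO] = 1/[ClO]₀ + kt
Step 2: 1/[ClO] = 1/0.352 + 1.6 × 26
Step 3: 1/[ClO] = 2.841 + 41.6 = 44.44
Step 4: [ClO] = 1/44.44 = 0.0225 M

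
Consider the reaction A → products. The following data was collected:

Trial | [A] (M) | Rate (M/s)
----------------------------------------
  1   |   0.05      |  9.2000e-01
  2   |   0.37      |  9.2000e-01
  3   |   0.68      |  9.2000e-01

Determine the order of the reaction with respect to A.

zeroth order (0)

Step 1: Compare trials - when concentration changes, rate stays constant.
Step 2: rate₂/rate₁ = 9.2000e-01/9.2000e-01 = 1
Step 3: [A]₂/[A]₁ = 0.37/0.05 = 7.4
Step 4: Since rate ratio ≈ (conc ratio)^0, the reaction is zeroth order.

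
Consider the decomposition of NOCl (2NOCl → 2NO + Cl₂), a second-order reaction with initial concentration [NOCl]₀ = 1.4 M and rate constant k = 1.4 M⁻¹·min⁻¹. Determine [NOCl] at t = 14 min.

0.04923 M

Step 1: For a second-order reaction: 1/[NOCl] = 1/[NOCl]₀ + kt
Step 2: 1/[NOCl] = 1/1.4 + 1.4 × 14
Step 3: 1/[NOCl] = 0.7143 + 19.6 = 20.31
Step 4: [NOCl] = 1/20.31 = 0.04923 M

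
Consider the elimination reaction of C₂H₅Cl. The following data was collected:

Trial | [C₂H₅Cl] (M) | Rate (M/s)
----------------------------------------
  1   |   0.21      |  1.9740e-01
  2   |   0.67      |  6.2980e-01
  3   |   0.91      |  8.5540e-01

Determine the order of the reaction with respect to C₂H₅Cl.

first order (1)

Step 1: Compare trials to find order n where rate₂/rate₁ = ([C₂H₅Cl]₂/[C₂H₅Cl]₁)^n
Step 2: rate₂/rate₁ = 6.2980e-01/1.9740e-01 = 3.19
Step 3: [C₂H₅Cl]₂/[C₂H₅Cl]₁ = 0.67/0.21 = 3.19
Step 4: n = ln(3.19)/ln(3.19) = 1.00 ≈ 1
Step 5: The reaction is first order in C₂H₅Cl.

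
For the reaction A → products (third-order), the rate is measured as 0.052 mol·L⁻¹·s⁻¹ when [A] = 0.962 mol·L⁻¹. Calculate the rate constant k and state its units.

0.05841 (mol·L⁻¹)⁻²·s⁻¹

Step 1: rate = k[A]^3, so k = rate / [A]^3.
Step 2: k = 0.052 / (0.962)^3 = 0.052 / 0.8903.
Step 3: k = 0.05841 (mol·L⁻¹)⁻²·s⁻¹.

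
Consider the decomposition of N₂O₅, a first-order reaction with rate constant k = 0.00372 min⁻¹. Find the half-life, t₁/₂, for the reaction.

186.3 min

Step 1: For a first-order reaction, t₁/₂ = ln(2)/k
Step 2: t₁/₂ = ln(2)/0.00372
Step 3: t₁/₂ = 0.6931/0.00372 = 186.3 min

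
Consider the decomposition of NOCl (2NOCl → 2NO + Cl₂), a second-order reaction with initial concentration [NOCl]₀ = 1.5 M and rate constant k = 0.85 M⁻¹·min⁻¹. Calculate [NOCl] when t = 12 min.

0.09202 M

Step 1: For a second-order reaction: 1/[NOCl] = 1/[NOCl]₀ + kt
Step 2: 1/[NOCl] = 1/1.5 + 0.85 × 12
Step 3: 1/[NOCl] = 0.6667 + 10.2 = 10.87
Step 4: [NOCl] = 1/10.87 = 0.09202 M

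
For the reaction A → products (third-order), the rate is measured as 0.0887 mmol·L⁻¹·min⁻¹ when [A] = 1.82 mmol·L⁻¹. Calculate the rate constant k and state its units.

0.01471 (mmol·L⁻¹)⁻²·min⁻¹

Step 1: rate = k[A]^3, so k = rate / [A]^3.
Step 2: k = 0.0887 / (1.82)^3 = 0.0887 / 6.029.
Step 3: k = 0.01471 (mmol·L⁻¹)⁻²·min⁻¹.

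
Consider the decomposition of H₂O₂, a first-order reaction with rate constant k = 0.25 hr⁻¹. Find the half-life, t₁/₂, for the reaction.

2.773 hr

Step 1: For a first-order reaction, t₁/₂ = ln(2)/k
Step 2: t₁/₂ = ln(2)/0.25
Step 3: t₁/₂ = 0.6931/0.25 = 2.773 hr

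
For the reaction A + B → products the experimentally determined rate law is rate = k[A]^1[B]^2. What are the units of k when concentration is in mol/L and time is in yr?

(mol/L)⁻²·yr⁻¹

Step 1: Overall order = 1 + 2 = 3.
Step 2: rate has units mol/L·yr⁻¹; [A]^1[B]^2 has units (mol/L)^3.
Step 3: k = rate/([A]^1[B]^2), so units of k = (mol/L)^(1-3)·yr⁻¹ = (mol/L)⁻²·yr⁻¹.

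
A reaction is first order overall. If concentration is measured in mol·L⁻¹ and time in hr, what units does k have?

hr⁻¹

Step 1: For overall order n, rate = k × (concentration)^n.
Step 2: Rate has units mol·L⁻¹·hr⁻¹; concentration term has units (mol·L⁻¹)^1.
Step 3: k = rate / (concentration)^n, so units of k = (mol·L⁻¹)^(1-1)·hr⁻¹ = hr⁻¹.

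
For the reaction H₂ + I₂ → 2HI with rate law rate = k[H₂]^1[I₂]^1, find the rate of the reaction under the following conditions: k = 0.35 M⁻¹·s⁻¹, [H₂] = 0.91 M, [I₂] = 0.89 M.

0.2835 M/s

Step 1: The rate law is rate = k[H₂]^1[I₂]^1
Step 2: Substitute: rate = 0.35 × (0.91)^1 × (0.89)^1
Step 3: rate = 0.35 × 0.91 × 0.89 = 0.283465 M/s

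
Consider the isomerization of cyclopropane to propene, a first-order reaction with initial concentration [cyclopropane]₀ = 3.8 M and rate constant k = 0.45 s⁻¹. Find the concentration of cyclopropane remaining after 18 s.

0.001153 M

Step 1: For a first-order reaction: [cyclopropane] = [cyclopropane]₀ × e^(-kt)
Step 2: [cyclopropane] = 3.8 × e^(-0.45 × 18)
Step 3: [cyclopropane] = 3.8 × e^(-8.1)
Step 4: [cyclopropane] = 3.8 × 0.000303539 = 0.001153 M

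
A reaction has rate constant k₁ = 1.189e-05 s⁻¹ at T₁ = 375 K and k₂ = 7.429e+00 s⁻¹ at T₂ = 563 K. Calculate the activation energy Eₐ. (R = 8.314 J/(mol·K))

124.6 kJ/mol

Step 1: Use the two-temperature Arrhenius form: ln(k₂/k₁) = -Eₐ/R × (1/T₂ - 1/T₁)
Step 2: ln(k₂/k₁) = ln(7.429e+00/1.189e-05) = ln(624811) = 13.3452
Step 3: 1/T₂ - 1/T₁ = 1/563 - 1/375 = -8.904677e-04 K⁻¹
Step 4: Eₐ = -R × ln(k₂/k₁) / (1/T₂ - 1/T₁) = -8.314 × 13.3452 / -8.904677e-04
Step 5: Eₐ = 1.2460e+05 J/mol = 124.6 kJ/mol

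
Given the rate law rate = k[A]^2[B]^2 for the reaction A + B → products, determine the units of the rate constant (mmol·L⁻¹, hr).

(mmol·L⁻¹)⁻³·hr⁻¹

Step 1: Overall order = 2 + 2 = 4.
Step 2: rate has units mmol·L⁻¹·hr⁻¹; [A]^2[B]^2 has units (mmol·L⁻¹)^4.
Step 3: k = rate/([A]^2[B]^2), so units of k = (mmol·L⁻¹)^(1-4)·hr⁻¹ = (mmol·L⁻¹)⁻³·hr⁻¹.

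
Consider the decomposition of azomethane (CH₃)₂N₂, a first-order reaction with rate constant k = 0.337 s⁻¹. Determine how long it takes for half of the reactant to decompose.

2.057 s

Step 1: For a first-order reaction, t₁/₂ = ln(2)/k
Step 2: t₁/₂ = ln(2)/0.337
Step 3: t₁/₂ = 0.6931/0.337 = 2.057 s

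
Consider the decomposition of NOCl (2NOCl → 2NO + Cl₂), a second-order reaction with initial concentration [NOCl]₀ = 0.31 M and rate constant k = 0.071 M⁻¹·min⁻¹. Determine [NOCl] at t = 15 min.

0.2331 M

Step 1: For a second-order reaction: 1/[NOCl] = 1/[NOCl]₀ + kt
Step 2: 1/[NOCl] = 1/0.31 + 0.071 × 15
Step 3: 1/[NOCl] = 3.226 + 1.065 = 4.291
Step 4: [NOCl] = 1/4.291 = 0.2331 M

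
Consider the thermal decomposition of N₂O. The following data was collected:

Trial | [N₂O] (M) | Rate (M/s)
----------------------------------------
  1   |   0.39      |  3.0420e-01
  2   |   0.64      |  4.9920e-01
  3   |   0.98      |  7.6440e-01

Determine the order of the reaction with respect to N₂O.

first order (1)

Step 1: Compare trials to find order n where rate₂/rate₁ = ([N₂O]₂/[N₂O]₁)^n
Step 2: rate₂/rate₁ = 4.9920e-01/3.0420e-01 = 1.641
Step 3: [N₂O]₂/[N₂O]₁ = 0.64/0.39 = 1.641
Step 4: n = ln(1.641)/ln(1.641) = 1.00 ≈ 1
Step 5: The reaction is first order in N₂O.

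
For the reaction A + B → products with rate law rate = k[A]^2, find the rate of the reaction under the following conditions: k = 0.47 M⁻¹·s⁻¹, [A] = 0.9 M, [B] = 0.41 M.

0.3807 M/s

Step 1: The rate law is rate = k[A]^2
Step 2: Note that the rate does not depend on [B] (zero order in B).
Step 3: rate = 0.47 × (0.9)^2 = 0.3807 M/s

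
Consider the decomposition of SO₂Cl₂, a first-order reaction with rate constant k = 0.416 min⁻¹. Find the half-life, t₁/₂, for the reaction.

1.666 min

Step 1: For a first-order reaction, t₁/₂ = ln(2)/k
Step 2: t₁/₂ = ln(2)/0.416
Step 3: t₁/₂ = 0.6931/0.416 = 1.666 min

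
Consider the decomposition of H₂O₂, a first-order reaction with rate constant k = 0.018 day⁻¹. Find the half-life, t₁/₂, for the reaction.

38.51 day

Step 1: For a first-order reaction, t₁/₂ = ln(2)/k
Step 2: t₁/₂ = ln(2)/0.018
Step 3: t₁/₂ = 0.6931/0.018 = 38.51 day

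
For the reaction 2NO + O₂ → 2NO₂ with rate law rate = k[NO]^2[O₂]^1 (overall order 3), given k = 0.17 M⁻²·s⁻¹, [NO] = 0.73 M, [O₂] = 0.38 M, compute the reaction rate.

0.03443 M/s

Step 1: The rate law is rate = k[NO]^2[O₂]^1, overall order = 2+1 = 3
Step 2: Substitute values: rate = 0.17 × (0.73)^2 × (0.38)^1
Step 3: rate = 0.17 × 0.5329 × 0.38 = 0.0344253 M/s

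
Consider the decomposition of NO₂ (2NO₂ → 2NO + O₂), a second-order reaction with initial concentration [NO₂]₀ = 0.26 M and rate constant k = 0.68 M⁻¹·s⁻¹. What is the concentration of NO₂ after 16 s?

0.06791 M

Step 1: For a second-order reaction: 1/[NO₂] = 1/[NO₂]₀ + kt
Step 2: 1/[NO₂] = 1/0.26 + 0.68 × 16
Step 3: 1/[NO₂] = 3.846 + 10.88 = 14.73
Step 4: [NO₂] = 1/14.73 = 0.06791 M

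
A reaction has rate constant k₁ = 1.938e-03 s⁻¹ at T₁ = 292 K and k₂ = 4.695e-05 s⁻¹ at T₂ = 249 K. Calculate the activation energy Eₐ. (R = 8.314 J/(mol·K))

52.3 kJ/mol

Step 1: Use the two-temperature Arrhenius form: ln(k₂/k₁) = -Eₐ/R × (1/T₂ - 1/T₁)
Step 2: ln(k₂/k₁) = ln(4.695e-05/1.938e-03) = ln(0.024226) = -3.72033
Step 3: 1/T₂ - 1/T₁ = 1/249 - 1/292 = 5.914067e-04 K⁻¹
Step 4: Eₐ = -R × ln(k₂/k₁) / (1/T₂ - 1/T₁) = -8.314 × -3.72033 / 5.914067e-04
Step 5: Eₐ = 5.2300e+04 J/mol = 52.3 kJ/mol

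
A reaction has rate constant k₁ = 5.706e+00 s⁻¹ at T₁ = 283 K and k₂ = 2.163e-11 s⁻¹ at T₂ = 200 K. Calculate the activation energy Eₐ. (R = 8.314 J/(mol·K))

149.1 kJ/mol

Step 1: Use the two-temperature Arrhenius form: ln(k₂/k₁) = -Eₐ/R × (1/T₂ - 1/T₁)
Step 2: ln(k₂/k₁) = ln(2.163e-11/5.706e+00) = ln(3.79075e-12) = -26.2985
Step 3: 1/T₂ - 1/T₁ = 1/200 - 1/283 = 1.466431e-03 K⁻¹
Step 4: Eₐ = -R × ln(k₂/k₁) / (1/T₂ - 1/T₁) = -8.314 × -26.2985 / 1.466431e-03
Step 5: Eₐ = 1.4910e+05 J/mol = 149.1 kJ/mol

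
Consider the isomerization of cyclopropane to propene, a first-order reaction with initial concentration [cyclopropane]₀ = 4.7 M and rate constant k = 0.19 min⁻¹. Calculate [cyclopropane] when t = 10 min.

0.703 M

Step 1: For a first-order reaction: [cyclopropane] = [cyclopropane]₀ × e^(-kt)
Step 2: [cyclopropane] = 4.7 × e^(-0.19 × 10)
Step 3: [cyclopropane] = 4.7 × e^(-1.9)
Step 4: [cyclopropane] = 4.7 × 0.149569 = 0.703 M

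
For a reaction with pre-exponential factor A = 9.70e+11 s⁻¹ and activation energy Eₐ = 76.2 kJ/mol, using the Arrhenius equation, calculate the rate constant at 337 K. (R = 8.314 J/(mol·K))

1.50e+00 s⁻¹

Step 1: Use the Arrhenius equation: k = A × exp(-Eₐ/RT)
Step 2: Convert Eₐ to J/mol: 76.2 kJ/mol = 76200 J/mol
Step 3: Calculate the exponent: -Eₐ/(RT) = -76200/(8.314 × 337) = -27.19663
Step 4: k = 9.70e+11 × exp(-27.19663)
Step 5: k = 9.70e+11 × 1.54402e-12 = 1.4977e+00 s⁻¹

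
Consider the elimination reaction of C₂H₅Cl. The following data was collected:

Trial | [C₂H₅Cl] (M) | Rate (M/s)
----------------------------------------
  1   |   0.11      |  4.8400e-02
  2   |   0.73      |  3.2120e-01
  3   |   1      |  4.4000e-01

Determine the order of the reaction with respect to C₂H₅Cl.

first order (1)

Step 1: Compare trials to find order n where rate₂/rate₁ = ([C₂H₅Cl]₂/[C₂H₅Cl]₁)^n
Step 2: rate₂/rate₁ = 3.2120e-01/4.8400e-02 = 6.636
Step 3: [C₂H₅Cl]₂/[C₂H₅Cl]₁ = 0.73/0.11 = 6.636
Step 4: n = ln(6.636)/ln(6.636) = 1.00 ≈ 1
Step 5: The reaction is first order in C₂H₅Cl.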